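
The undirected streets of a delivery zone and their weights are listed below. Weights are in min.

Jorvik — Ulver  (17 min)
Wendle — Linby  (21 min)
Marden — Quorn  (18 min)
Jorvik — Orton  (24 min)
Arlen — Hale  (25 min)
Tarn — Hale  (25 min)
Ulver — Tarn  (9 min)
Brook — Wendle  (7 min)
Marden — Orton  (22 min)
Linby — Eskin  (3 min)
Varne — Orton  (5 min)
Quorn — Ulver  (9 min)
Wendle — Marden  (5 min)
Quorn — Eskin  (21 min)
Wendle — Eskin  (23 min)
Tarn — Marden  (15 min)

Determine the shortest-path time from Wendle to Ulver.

29 min

Compare a few routes:
Wendle → Eskin → Quorn → Ulver: 23+21+9 = 53
Wendle → Linby → Eskin → Quorn → Ulver: 21+3+21+9 = 54
Wendle → Marden → Tarn → Ulver: 5+15+9 = 29
Wendle → Marden → Quorn → Ulver: 5+18+9 = 32
The minimum is 29 min via Wendle → Marden → Tarn → Ulver.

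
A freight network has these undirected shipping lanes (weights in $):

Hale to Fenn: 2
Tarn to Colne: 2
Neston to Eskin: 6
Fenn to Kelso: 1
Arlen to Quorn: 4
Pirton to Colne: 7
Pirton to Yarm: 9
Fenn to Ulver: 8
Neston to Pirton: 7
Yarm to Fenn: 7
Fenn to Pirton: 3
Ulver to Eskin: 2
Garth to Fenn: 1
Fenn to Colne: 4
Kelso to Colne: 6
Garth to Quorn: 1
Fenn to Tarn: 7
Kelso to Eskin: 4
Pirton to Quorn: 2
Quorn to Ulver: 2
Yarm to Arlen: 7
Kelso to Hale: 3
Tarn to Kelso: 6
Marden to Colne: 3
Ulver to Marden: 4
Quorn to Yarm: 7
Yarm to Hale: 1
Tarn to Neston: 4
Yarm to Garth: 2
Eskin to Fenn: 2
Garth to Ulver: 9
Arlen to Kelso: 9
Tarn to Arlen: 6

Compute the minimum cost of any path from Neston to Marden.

$9

Compare a few routes:
Neston - Eskin - Ulver - Marden: 6+2+4 = 12
Neston - Pirton - Quorn - Ulver - Marden: 7+2+2+4 = 15
Neston - Eskin - Fenn - Colne - Marden: 6+2+4+3 = 15
Neston - Tarn - Colne - Marden: 4+2+3 = 9
The minimum is $9 via Neston - Tarn - Colne - Marden.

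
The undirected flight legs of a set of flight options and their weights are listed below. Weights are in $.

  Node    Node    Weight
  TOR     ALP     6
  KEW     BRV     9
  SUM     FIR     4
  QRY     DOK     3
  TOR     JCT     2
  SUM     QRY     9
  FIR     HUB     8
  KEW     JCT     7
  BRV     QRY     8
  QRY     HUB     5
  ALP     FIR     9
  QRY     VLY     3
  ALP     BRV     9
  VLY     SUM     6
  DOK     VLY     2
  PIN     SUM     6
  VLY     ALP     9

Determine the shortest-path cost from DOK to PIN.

$14

Compare a few routes:
DOK → VLY → SUM → PIN: 2+6+6 = 14
DOK → QRY → SUM → PIN: 3+9+6 = 18
The minimum is $14 via DOK → VLY → SUM → PIN.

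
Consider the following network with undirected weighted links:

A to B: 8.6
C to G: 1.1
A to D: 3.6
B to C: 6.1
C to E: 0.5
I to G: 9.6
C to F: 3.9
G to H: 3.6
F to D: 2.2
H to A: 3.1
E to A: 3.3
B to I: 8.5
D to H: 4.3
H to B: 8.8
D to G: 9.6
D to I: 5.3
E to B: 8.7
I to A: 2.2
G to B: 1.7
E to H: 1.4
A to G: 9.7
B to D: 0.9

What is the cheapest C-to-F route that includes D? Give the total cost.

5.9

Shortest C→D: C → G → B → D = 3.7
Shortest D→F: D → F = 2.2
Total via D: 3.7 + 2.2 = 5.9.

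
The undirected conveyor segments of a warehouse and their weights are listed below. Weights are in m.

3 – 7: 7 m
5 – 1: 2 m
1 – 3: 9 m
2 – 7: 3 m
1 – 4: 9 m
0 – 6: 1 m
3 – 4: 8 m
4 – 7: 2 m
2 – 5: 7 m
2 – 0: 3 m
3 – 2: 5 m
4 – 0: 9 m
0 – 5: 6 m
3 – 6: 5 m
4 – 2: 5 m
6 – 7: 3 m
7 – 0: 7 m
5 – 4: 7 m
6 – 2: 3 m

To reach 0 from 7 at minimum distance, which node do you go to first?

Candidate routes:
7 - 6 - 0: 3+1 = 4
7 - 2 - 0: 3+3 = 6
7 - 2 - 6 - 0: 3+3+1 = 7
The minimum is 4 m via 7 - 6 - 0.
So from 7 the first move is to 6.

6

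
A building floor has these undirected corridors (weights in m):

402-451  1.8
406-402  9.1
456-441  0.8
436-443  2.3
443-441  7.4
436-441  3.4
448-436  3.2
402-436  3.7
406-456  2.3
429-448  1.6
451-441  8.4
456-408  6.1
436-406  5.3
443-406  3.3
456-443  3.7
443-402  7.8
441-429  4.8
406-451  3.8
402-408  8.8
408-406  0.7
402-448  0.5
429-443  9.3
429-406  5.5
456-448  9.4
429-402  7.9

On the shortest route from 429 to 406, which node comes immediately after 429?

406

Candidate routes:
429 → 448 → 436 → 406: 1.6+3.2+5.3 = 10.1
429 → 448 → 402 → 451 → 406: 1.6+0.5+1.8+3.8 = 7.7
429 → 441 → 456 → 406: 4.8+0.8+2.3 = 7.9
429 → 406: 5.5 = 5.5
The minimum is 5.5 m via 429 → 406.
So from 429 the first move is to 406.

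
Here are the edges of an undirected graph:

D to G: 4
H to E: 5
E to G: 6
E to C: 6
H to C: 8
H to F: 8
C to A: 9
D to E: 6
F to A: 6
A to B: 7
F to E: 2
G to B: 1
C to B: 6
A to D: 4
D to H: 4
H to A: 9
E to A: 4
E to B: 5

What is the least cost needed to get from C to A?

Candidate routes:
C–E–A: 6+4 = 10
C–A: 9 = 9
Cheapest is C–A at 9.

9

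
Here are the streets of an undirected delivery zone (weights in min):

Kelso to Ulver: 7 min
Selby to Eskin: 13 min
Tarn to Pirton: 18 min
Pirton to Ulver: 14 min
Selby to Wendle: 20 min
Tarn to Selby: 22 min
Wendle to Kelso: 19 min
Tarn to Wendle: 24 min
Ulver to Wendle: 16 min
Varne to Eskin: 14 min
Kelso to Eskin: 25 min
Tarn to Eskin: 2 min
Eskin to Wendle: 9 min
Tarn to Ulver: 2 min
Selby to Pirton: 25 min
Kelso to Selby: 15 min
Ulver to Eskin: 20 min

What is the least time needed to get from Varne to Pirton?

32 min

Settle nodes by increasing distance from Varne:
Varne: 0
Eskin: 14  (via Varne)
Tarn: 16  (via Eskin)
Ulver: 18  (via Tarn)
Wendle: 23  (via Eskin)
Kelso: 25  (via Ulver)
Selby: 27  (via Eskin)
Pirton: 32  (via Ulver)
Shortest route: Varne–Eskin–Tarn–Ulver–Pirton = 32 min.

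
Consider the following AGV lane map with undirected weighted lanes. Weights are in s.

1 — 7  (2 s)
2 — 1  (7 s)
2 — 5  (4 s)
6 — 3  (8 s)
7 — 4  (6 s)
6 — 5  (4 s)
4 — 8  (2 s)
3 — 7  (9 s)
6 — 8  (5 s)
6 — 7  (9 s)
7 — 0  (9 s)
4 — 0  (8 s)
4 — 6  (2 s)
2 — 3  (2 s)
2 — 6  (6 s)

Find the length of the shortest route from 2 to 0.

Settle nodes by increasing distance from 2:
2: 0
3: 2  (via 2)
5: 4  (via 2)
6: 6  (via 2)
1: 7  (via 2)
4: 8  (via 6)
7: 9  (via 1)
8: 10  (via 4)
0: 16  (via 4)
Shortest route: 2–6–4–0 = 16 s.

16 s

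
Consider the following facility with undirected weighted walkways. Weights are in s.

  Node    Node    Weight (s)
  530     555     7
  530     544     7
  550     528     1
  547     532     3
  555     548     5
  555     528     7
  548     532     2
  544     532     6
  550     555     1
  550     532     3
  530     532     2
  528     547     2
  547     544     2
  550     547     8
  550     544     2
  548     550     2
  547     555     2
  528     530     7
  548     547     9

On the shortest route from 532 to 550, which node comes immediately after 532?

550

Enumerating some paths:
532 → 547 → 555 → 550: 3+2+1 = 6
532 → 550: 3 = 3
532 → 548 → 550: 2+2 = 4
Cheapest is 532 → 550 at 3 s.
So from 532 the first move is to 550.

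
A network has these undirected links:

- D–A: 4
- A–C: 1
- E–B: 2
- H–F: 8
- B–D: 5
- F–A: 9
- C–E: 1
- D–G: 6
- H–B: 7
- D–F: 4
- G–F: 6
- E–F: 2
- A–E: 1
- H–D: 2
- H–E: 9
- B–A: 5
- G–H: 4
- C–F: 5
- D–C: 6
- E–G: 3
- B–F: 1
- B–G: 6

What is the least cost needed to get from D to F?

Settle nodes by increasing distance from D:
D: 0
H: 2  (via D)
A: 4  (via D)
F: 4  (via D)
Shortest route: D–F = 4.

4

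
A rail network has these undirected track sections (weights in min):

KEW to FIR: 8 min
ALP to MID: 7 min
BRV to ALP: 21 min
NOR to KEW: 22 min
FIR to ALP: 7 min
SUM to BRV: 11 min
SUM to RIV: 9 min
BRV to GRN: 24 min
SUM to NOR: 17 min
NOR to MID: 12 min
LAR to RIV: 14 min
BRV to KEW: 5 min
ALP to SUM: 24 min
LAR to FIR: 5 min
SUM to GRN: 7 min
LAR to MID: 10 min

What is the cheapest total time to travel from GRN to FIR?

31 min

Running Dijkstra from GRN:
GRN: 0
SUM: 7  (via GRN)
RIV: 16  (via SUM)
BRV: 18  (via SUM)
KEW: 23  (via BRV)
NOR: 24  (via SUM)
LAR: 30  (via RIV)
FIR: 31  (via KEW)
Shortest route: GRN → SUM → BRV → KEW → FIR = 31 min.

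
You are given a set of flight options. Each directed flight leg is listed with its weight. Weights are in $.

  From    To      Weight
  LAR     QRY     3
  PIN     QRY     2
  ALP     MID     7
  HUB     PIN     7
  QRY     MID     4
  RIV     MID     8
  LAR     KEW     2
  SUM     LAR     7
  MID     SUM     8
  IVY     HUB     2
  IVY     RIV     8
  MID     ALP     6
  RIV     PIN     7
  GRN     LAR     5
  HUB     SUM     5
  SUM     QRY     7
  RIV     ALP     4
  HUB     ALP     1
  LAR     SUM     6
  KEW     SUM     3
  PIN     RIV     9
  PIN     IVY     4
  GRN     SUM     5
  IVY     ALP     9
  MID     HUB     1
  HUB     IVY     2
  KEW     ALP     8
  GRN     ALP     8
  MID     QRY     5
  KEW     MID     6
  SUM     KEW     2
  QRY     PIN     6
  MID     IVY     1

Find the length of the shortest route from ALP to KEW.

Shortest distances from ALP:
ALP: 0
MID: 7  (via ALP)
IVY: 8  (via MID)
HUB: 8  (via MID)
QRY: 12  (via MID)
SUM: 13  (via HUB)
KEW: 15  (via SUM)
Shortest route: ALP–MID–HUB–SUM–KEW = $15.

$15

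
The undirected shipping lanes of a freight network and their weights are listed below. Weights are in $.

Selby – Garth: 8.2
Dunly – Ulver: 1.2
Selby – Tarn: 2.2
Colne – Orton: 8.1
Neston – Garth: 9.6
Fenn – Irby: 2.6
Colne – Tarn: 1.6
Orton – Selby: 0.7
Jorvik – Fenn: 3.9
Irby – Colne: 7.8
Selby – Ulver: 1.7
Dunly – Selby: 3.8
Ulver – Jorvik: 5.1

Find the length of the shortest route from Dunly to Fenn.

Candidate routes:
Dunly - Selby - Ulver - Jorvik - Fenn: 3.8+1.7+5.1+3.9 = 14.5
Dunly - Ulver - Selby - Tarn - Colne - Irby - Fenn: 1.2+1.7+2.2+1.6+7.8+2.6 = 17.1
Dunly - Ulver - Jorvik - Fenn: 1.2+5.1+3.9 = 10.2
Cheapest is Dunly - Ulver - Jorvik - Fenn at $10.2.

$10.2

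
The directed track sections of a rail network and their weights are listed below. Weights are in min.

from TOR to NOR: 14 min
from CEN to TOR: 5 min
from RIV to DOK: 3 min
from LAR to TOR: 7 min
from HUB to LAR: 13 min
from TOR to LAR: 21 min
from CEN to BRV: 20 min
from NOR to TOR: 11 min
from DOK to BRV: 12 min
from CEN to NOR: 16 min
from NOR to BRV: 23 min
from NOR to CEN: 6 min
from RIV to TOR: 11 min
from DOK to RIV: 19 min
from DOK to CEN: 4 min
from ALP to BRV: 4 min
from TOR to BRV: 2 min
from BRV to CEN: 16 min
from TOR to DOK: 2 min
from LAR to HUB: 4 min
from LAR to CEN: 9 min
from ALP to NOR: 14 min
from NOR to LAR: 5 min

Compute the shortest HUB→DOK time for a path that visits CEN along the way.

29 min

Best HUB to CEN: HUB → LAR → CEN costing 22
Shortest CEN→DOK: CEN → TOR → DOK = 7
Total via CEN: 22 + 7 = 29 min.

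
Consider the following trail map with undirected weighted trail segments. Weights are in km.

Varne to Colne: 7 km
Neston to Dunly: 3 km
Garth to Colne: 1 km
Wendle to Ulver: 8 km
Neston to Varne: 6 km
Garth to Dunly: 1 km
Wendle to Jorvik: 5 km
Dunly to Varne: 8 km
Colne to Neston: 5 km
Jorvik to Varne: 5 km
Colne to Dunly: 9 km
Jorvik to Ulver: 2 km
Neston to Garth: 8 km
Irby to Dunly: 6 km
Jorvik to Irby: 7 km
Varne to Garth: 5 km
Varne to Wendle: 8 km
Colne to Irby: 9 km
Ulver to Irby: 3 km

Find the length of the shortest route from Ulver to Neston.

12 km

Enumerating some paths:
Ulver → Irby → Dunly → Neston: 3+6+3 = 12
Ulver → Jorvik → Varne → Neston: 2+5+6 = 13
The minimum is 12 km via Ulver → Irby → Dunly → Neston.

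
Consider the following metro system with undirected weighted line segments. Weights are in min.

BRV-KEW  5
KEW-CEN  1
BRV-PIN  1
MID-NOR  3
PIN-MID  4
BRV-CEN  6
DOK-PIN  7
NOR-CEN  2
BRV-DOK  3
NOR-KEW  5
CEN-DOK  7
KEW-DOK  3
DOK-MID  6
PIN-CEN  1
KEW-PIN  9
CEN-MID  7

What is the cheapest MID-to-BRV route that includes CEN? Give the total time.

7 min

Shortest MID→CEN: MID → NOR → CEN = 5
Shortest CEN→BRV: CEN → PIN → BRV = 2
Total via CEN: 5 + 2 = 7 min.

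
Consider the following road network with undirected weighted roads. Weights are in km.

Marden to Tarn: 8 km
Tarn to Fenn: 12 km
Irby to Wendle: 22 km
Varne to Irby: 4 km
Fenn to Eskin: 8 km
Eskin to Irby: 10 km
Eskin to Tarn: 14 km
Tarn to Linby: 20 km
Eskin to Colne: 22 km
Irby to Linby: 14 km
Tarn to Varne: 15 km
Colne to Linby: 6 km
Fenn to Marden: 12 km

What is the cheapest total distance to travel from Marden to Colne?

Compare a few routes:
Marden–Tarn–Eskin–Colne: 8+14+22 = 44
Marden–Fenn–Eskin–Colne: 12+8+22 = 42
Marden–Tarn–Linby–Colne: 8+20+6 = 34
The minimum is 34 km via Marden–Tarn–Linby–Colne.

34 km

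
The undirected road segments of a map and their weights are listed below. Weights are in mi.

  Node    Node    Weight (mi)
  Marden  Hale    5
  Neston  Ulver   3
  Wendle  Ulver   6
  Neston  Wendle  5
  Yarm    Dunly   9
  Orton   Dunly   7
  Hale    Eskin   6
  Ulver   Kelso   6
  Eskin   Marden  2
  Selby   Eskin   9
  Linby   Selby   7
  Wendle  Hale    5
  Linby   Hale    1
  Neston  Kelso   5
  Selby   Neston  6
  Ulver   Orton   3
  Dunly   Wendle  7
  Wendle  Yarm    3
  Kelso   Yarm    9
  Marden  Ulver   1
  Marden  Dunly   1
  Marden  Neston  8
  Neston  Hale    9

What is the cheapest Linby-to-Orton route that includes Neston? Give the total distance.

Best Linby to Neston: Linby–Hale–Neston costing 10
Shortest Neston→Orton: Neston–Ulver–Orton = 6
Total via Neston: 10 + 6 = 16 mi.

16 mi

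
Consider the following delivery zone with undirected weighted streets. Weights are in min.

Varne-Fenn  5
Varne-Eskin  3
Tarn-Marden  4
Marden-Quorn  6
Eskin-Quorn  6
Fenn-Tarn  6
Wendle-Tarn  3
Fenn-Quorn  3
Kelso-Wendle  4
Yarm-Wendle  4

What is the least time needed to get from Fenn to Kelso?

Running Dijkstra from Fenn:
Fenn: 0
Quorn: 3  (via Fenn)
Varne: 5  (via Fenn)
Tarn: 6  (via Fenn)
Eskin: 8  (via Varne)
Marden: 9  (via Quorn)
Wendle: 9  (via Tarn)
Yarm: 13  (via Wendle)
Kelso: 13  (via Wendle)
Shortest route: Fenn → Tarn → Wendle → Kelso = 13 min.

13 min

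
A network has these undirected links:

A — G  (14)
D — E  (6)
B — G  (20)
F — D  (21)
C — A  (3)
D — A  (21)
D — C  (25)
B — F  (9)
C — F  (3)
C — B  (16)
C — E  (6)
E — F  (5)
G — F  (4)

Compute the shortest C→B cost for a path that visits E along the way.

Shortest C→E: C–E = 6
Shortest E→B: E–F–B = 14
Total via E: 6 + 14 = 20.

20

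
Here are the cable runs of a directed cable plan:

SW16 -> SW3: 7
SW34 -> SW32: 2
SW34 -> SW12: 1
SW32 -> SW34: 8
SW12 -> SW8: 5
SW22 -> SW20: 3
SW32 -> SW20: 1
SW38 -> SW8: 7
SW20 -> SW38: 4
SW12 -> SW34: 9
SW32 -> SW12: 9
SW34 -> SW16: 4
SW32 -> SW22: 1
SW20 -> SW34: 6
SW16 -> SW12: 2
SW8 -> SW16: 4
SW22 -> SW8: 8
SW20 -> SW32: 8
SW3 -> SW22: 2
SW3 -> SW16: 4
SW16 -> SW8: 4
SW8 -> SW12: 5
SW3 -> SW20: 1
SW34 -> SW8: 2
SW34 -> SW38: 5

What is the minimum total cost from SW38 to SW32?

Shortest distances from SW38:
SW38: 0
SW8: 7  (via SW38)
SW16: 11  (via SW8)
SW12: 12  (via SW8)
SW3: 18  (via SW16)
SW20: 19  (via SW3)
SW22: 20  (via SW3)
SW34: 21  (via SW12)
SW32: 23  (via SW34)
Shortest route: SW38 → SW8 → SW12 → SW34 → SW32 = 23.

23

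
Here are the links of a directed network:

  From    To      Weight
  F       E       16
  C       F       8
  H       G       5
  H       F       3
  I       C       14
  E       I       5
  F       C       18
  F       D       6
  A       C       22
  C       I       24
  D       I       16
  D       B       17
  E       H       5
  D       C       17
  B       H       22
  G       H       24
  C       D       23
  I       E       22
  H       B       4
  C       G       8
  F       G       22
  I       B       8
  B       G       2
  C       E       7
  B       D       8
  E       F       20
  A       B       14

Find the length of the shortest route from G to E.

43

Compare a few routes:
G - H - F - E: 24+3+16 = 43
G - H - F - C - E: 24+3+18+7 = 52
Cheapest is G - H - F - E at 43.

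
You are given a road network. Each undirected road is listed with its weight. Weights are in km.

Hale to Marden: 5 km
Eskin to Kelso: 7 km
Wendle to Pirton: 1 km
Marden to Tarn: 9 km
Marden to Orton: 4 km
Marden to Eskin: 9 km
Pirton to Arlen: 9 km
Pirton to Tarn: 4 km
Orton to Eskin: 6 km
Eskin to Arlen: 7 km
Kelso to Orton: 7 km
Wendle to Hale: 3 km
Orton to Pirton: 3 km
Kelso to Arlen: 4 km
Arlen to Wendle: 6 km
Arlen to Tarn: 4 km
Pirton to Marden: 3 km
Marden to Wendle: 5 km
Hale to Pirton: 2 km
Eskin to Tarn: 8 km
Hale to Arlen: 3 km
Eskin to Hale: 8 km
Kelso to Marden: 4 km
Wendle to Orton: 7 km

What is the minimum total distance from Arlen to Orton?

Shortest distances from Arlen:
Arlen: 0
Hale: 3  (via Arlen)
Tarn: 4  (via Arlen)
Kelso: 4  (via Arlen)
Pirton: 5  (via Hale)
Wendle: 6  (via Arlen)
Eskin: 7  (via Arlen)
Orton: 8  (via Pirton)
Shortest route: Arlen–Hale–Pirton–Orton = 8 km.

8 km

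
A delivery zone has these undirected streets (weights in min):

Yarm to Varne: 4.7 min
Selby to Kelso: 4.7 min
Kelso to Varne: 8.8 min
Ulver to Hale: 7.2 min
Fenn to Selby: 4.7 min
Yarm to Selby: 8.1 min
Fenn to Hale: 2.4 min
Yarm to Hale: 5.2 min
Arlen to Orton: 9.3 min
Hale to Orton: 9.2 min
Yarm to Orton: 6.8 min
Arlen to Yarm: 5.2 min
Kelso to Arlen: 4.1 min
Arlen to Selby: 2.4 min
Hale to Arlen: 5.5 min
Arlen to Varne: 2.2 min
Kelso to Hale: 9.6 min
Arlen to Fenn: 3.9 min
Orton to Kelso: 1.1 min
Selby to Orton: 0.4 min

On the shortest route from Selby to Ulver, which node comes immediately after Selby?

Fenn

Enumerating some paths:
Selby - Fenn - Hale - Ulver: 4.7+2.4+7.2 = 14.3
Selby - Arlen - Hale - Ulver: 2.4+5.5+7.2 = 15.1
The minimum is 14.3 min via Selby - Fenn - Hale - Ulver.
So from Selby the first move is to Fenn.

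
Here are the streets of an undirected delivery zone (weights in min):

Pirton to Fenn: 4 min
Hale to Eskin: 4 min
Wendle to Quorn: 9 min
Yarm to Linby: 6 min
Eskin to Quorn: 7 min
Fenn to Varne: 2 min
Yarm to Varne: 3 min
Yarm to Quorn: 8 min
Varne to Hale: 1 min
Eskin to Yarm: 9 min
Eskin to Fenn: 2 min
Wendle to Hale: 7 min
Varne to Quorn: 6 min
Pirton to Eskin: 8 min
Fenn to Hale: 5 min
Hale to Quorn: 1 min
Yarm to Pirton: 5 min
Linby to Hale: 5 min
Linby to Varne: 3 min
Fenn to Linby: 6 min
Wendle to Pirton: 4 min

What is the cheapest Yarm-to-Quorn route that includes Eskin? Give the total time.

Best Yarm to Eskin: Yarm–Varne–Fenn–Eskin costing 7
Best Eskin to Quorn: Eskin–Hale–Quorn costing 5
Total via Eskin: 7 + 5 = 12 min.

12 min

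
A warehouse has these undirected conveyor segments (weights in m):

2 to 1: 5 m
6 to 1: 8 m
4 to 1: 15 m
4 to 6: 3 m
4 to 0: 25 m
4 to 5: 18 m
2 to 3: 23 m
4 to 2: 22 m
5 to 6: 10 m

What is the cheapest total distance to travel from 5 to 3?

Settle nodes by increasing distance from 5:
5: 0
6: 10  (via 5)
4: 13  (via 6)
1: 18  (via 6)
2: 23  (via 1)
0: 38  (via 4)
3: 46  (via 2)
Shortest route: 5–6–1–2–3 = 46 m.

46 m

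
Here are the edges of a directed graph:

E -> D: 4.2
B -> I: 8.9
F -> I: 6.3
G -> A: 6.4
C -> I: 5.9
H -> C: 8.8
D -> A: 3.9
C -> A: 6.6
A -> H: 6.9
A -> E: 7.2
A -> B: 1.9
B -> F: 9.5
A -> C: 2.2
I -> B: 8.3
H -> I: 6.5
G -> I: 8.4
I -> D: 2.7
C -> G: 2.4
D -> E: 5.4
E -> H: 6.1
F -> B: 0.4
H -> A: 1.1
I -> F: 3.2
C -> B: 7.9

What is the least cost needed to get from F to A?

Compare a few routes:
F–B–I–D–A: 0.4+8.9+2.7+3.9 = 15.9
F–B–I–D–E–H–A: 0.4+8.9+2.7+5.4+6.1+1.1 = 24.6
F–I–D–A: 6.3+2.7+3.9 = 12.9
F–I–D–E–H–A: 6.3+2.7+5.4+6.1+1.1 = 21.6
Cheapest is F–I–D–A at 12.9.

12.9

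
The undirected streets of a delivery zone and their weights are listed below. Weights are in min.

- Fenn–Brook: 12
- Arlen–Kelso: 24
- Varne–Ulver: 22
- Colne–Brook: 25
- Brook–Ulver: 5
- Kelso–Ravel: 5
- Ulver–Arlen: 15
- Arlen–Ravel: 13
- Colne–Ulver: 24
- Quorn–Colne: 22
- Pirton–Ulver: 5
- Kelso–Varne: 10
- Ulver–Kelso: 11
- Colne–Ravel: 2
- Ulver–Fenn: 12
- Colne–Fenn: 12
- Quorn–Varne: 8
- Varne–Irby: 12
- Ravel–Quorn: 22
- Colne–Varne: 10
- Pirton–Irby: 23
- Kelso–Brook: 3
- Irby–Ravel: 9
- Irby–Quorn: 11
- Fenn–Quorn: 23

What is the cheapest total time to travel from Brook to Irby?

17 min

Candidate routes:
Brook–Kelso–Varne–Irby: 3+10+12 = 25
Brook–Kelso–Ravel–Irby: 3+5+9 = 17
Brook–Ulver–Kelso–Ravel–Irby: 5+11+5+9 = 30
Brook–Kelso–Ravel–Colne–Varne–Irby: 3+5+2+10+12 = 32
Cheapest is Brook–Kelso–Ravel–Irby at 17 min.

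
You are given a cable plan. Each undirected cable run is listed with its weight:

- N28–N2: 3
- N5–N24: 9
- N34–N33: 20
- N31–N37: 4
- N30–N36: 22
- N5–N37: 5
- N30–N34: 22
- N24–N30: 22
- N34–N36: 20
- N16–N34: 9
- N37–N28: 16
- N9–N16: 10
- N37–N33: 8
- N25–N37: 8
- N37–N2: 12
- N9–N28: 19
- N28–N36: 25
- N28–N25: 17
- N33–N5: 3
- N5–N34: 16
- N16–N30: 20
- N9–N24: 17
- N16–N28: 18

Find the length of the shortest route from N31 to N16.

34

Compare a few routes:
N31 - N37 - N2 - N28 - N16: 4+12+3+18 = 37
N31 - N37 - N5 - N34 - N16: 4+5+16+9 = 34
The minimum is 34 via N31 - N37 - N5 - N34 - N16.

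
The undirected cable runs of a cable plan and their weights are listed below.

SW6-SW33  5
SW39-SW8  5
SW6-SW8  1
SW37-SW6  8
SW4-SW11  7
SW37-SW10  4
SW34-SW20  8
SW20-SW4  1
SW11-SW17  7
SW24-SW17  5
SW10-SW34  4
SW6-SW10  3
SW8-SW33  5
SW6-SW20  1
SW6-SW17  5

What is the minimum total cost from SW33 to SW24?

15

Candidate routes:
SW33–SW6–SW17–SW24: 5+5+5 = 15
SW33–SW8–SW6–SW17–SW24: 5+1+5+5 = 16
The minimum is 15 via SW33–SW6–SW17–SW24.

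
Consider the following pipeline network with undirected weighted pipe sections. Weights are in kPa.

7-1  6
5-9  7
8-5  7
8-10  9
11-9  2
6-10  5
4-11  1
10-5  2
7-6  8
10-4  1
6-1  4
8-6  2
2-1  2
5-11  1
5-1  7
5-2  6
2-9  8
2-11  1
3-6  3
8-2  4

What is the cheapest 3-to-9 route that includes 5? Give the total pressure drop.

Shortest 3→5: 3 → 6 → 10 → 5 = 10
Best 5 to 9: 5 → 11 → 9 costing 3
Total via 5: 10 + 3 = 13 kPa.

13 kPa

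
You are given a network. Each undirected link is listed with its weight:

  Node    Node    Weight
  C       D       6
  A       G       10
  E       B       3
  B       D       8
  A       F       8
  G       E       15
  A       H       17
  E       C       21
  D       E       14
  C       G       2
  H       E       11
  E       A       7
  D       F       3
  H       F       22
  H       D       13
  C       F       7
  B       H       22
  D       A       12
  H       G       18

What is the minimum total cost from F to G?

Compare a few routes:
F → C → G: 7+2 = 9
F → D → C → G: 3+6+2 = 11
Cheapest is F → C → G at 9.

9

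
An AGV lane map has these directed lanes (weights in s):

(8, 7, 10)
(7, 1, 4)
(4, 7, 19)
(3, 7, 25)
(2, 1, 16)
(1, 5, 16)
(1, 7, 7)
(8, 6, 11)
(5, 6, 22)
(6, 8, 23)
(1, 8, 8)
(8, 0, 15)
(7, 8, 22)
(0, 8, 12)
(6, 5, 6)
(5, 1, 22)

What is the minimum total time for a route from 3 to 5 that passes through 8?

Shortest 3→8: 3–7–1–8 = 37
Best 8 to 5: 8–6–5 costing 17
Total via 8: 37 + 17 = 54 s.

54 s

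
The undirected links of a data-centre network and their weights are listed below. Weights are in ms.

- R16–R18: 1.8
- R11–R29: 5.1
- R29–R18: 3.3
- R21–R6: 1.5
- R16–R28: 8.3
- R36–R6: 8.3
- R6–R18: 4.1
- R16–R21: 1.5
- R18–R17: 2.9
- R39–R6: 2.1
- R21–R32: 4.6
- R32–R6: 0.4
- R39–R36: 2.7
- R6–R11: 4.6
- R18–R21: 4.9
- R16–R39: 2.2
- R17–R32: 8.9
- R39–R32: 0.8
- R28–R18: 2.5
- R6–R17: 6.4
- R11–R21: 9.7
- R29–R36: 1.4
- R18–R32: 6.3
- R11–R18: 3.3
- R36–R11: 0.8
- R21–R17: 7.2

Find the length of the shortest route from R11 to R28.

5.8 ms

Settle nodes by increasing distance from R11:
R11: 0
R36: 0.8  (via R11)
R29: 2.2  (via R36)
R18: 3.3  (via R11)
R39: 3.5  (via R36)
R32: 4.3  (via R39)
R6: 4.6  (via R11)
R16: 5.1  (via R18)
R28: 5.8  (via R18)
Shortest route: R11–R18–R28 = 5.8 ms.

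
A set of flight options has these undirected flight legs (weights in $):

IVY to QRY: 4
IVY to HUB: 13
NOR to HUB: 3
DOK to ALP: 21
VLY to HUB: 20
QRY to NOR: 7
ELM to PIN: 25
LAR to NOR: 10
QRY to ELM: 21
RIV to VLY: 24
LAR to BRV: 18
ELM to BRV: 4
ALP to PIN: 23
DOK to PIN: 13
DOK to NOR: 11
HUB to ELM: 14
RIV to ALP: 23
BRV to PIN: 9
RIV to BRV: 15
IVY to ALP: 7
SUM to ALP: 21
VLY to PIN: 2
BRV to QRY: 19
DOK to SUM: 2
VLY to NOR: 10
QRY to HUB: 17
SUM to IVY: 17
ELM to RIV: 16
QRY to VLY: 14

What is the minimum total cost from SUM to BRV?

Settle nodes by increasing distance from SUM:
SUM: 0
DOK: 2  (via SUM)
NOR: 13  (via DOK)
PIN: 15  (via DOK)
HUB: 16  (via NOR)
IVY: 17  (via SUM)
VLY: 17  (via PIN)
QRY: 20  (via NOR)
ALP: 21  (via SUM)
LAR: 23  (via NOR)
BRV: 24  (via PIN)
Shortest route: SUM–DOK–PIN–BRV = $24.

$24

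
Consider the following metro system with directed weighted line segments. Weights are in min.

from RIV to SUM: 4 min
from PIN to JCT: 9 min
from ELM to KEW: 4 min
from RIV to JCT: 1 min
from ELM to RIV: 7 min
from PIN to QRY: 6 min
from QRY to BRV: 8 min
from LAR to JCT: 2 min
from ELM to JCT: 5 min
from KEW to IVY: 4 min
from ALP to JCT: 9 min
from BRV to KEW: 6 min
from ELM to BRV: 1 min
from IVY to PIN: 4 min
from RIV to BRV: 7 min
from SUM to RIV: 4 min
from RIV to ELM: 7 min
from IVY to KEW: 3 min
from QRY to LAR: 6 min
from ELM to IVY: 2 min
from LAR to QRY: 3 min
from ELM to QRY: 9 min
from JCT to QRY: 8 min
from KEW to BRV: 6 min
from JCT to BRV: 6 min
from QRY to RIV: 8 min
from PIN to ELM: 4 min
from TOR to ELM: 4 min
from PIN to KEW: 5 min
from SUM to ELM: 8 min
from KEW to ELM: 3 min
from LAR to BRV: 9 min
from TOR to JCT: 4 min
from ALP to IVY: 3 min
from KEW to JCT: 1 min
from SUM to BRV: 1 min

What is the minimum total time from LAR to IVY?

18 min

Enumerating some paths:
LAR–JCT–BRV–KEW–ELM–IVY: 2+6+6+3+2 = 19
LAR–JCT–BRV–KEW–IVY: 2+6+6+4 = 18
The minimum is 18 min via LAR–JCT–BRV–KEW–IVY.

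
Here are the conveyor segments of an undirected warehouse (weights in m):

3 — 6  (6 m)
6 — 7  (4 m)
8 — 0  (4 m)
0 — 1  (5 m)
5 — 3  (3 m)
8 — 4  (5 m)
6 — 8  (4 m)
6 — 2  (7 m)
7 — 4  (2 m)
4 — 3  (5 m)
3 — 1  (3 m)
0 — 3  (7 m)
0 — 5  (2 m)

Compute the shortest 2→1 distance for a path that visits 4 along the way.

Shortest 2→4: 2 → 6 → 7 → 4 = 13
Best 4 to 1: 4 → 3 → 1 costing 8
Total via 4: 13 + 8 = 21 m.

21 m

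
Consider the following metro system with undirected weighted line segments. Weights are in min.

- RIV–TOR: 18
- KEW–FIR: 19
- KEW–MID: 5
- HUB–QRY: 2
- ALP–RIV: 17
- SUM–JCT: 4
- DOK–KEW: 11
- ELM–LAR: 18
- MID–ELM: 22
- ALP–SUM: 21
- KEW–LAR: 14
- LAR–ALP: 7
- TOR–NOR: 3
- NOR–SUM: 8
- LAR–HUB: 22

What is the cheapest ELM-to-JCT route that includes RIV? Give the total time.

Shortest ELM→RIV: ELM–LAR–ALP–RIV = 42
Shortest RIV→JCT: RIV–TOR–NOR–SUM–JCT = 33
Total via RIV: 42 + 33 = 75 min.

75 min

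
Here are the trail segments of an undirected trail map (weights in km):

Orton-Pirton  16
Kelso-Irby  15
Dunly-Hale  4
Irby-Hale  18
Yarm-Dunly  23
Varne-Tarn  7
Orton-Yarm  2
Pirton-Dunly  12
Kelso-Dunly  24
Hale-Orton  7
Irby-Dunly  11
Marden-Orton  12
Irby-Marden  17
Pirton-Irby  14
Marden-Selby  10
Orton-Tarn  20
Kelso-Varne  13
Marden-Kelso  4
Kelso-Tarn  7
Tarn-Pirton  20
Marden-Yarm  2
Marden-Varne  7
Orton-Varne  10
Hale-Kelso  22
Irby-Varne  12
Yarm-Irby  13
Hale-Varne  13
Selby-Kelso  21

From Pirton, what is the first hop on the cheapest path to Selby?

Compare a few routes:
Pirton - Dunly - Hale - Orton - Yarm - Marden - Selby: 12+4+7+2+2+10 = 37
Pirton - Orton - Marden - Selby: 16+12+10 = 38
Pirton - Irby - Yarm - Marden - Selby: 14+13+2+10 = 39
Pirton - Orton - Yarm - Marden - Selby: 16+2+2+10 = 30
Cheapest is Pirton - Orton - Yarm - Marden - Selby at 30 km.
So from Pirton the first move is to Orton.

Orton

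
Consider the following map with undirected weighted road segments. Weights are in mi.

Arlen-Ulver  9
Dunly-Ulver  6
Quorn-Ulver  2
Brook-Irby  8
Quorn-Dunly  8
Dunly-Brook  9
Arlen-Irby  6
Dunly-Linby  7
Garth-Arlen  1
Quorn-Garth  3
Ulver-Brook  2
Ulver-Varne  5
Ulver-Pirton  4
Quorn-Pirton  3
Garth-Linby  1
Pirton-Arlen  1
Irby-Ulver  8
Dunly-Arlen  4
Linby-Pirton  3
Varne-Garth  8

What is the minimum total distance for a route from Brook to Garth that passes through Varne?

15 mi

Best Brook to Varne: Brook–Ulver–Varne costing 7
Best Varne to Garth: Varne–Garth costing 8
Total via Varne: 7 + 8 = 15 mi.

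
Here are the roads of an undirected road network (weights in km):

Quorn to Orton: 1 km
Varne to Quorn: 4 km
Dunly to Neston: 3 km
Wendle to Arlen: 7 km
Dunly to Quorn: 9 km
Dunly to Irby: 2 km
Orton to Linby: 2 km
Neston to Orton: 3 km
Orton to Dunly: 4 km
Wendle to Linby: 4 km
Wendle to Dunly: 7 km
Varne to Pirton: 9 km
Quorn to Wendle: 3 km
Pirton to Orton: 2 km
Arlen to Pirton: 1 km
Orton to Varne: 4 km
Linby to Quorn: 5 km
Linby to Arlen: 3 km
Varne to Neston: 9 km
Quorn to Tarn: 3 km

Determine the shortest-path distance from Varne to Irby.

10 km

Shortest distances from Varne:
Varne: 0
Orton: 4  (via Varne)
Quorn: 4  (via Varne)
Linby: 6  (via Orton)
Pirton: 6  (via Orton)
Wendle: 7  (via Quorn)
Tarn: 7  (via Quorn)
Arlen: 7  (via Pirton)
Neston: 7  (via Orton)
Dunly: 8  (via Orton)
Irby: 10  (via Dunly)
Shortest route: Varne → Orton → Dunly → Irby = 10 km.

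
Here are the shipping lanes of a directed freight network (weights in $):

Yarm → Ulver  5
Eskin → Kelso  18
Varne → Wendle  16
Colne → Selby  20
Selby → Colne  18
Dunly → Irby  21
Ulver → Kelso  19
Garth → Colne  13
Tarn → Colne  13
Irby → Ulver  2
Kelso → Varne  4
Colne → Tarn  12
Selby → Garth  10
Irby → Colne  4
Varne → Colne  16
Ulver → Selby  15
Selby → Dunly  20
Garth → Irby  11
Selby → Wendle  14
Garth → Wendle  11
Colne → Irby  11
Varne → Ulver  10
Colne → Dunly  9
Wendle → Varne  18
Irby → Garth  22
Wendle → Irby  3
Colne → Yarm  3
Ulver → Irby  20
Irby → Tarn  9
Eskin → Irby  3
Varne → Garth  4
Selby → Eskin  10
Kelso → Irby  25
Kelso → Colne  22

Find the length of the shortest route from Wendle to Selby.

Candidate routes:
Wendle → Irby → Colne → Yarm → Ulver → Selby: 3+4+3+5+15 = 30
Wendle → Irby → Colne → Selby: 3+4+20 = 27
Wendle → Irby → Ulver → Selby: 3+2+15 = 20
Cheapest is Wendle → Irby → Ulver → Selby at $20.

$20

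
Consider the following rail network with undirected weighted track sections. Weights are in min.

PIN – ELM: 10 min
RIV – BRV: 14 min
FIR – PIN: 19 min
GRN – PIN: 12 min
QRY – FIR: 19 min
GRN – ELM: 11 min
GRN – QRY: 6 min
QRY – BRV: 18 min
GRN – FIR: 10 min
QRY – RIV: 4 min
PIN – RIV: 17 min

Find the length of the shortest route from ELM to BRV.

35 min

Settle nodes by increasing distance from ELM:
ELM: 0
PIN: 10  (via ELM)
GRN: 11  (via ELM)
QRY: 17  (via GRN)
FIR: 21  (via GRN)
RIV: 21  (via QRY)
BRV: 35  (via QRY)
Shortest route: ELM → GRN → QRY → BRV = 35 min.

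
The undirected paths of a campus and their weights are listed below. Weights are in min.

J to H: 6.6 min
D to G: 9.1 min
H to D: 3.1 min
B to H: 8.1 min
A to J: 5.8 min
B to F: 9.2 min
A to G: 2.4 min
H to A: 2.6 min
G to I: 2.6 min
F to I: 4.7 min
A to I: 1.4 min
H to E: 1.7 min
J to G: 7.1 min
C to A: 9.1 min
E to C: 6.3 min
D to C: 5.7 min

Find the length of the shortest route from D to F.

11.8 min

Shortest distances from D:
D: 0
H: 3.1  (via D)
E: 4.8  (via H)
A: 5.7  (via H)
C: 5.7  (via D)
I: 7.1  (via A)
G: 8.1  (via A)
J: 9.7  (via H)
B: 11.2  (via H)
F: 11.8  (via I)
Shortest route: D → H → A → I → F = 11.8 min.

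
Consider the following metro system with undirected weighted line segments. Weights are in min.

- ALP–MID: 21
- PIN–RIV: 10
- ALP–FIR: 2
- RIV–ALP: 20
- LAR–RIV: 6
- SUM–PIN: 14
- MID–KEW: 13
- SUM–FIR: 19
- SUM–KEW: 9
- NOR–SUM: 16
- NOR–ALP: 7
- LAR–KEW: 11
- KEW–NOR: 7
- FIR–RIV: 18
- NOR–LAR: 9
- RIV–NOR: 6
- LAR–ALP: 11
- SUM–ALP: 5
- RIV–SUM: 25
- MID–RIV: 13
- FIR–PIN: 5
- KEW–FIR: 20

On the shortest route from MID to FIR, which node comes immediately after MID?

Compare a few routes:
MID → RIV → PIN → FIR: 13+10+5 = 28
MID → KEW → SUM → ALP → FIR: 13+9+5+2 = 29
MID → ALP → FIR: 21+2 = 23
MID → RIV → NOR → ALP → FIR: 13+6+7+2 = 28
Cheapest is MID → ALP → FIR at 23 min.
So from MID the first move is to ALP.

ALP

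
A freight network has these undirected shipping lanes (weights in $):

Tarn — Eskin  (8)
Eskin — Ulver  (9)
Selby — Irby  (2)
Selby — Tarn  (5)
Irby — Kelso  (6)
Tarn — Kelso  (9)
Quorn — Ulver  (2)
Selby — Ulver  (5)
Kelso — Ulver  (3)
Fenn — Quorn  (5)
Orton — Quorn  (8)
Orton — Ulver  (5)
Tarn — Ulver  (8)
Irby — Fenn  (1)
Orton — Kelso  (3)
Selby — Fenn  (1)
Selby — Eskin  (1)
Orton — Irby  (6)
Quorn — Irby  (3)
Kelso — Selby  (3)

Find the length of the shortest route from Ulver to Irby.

$5

Shortest distances from Ulver:
Ulver: 0
Quorn: 2  (via Ulver)
Kelso: 3  (via Ulver)
Selby: 5  (via Ulver)
Orton: 5  (via Ulver)
Irby: 5  (via Quorn)
Shortest route: Ulver–Quorn–Irby = $5.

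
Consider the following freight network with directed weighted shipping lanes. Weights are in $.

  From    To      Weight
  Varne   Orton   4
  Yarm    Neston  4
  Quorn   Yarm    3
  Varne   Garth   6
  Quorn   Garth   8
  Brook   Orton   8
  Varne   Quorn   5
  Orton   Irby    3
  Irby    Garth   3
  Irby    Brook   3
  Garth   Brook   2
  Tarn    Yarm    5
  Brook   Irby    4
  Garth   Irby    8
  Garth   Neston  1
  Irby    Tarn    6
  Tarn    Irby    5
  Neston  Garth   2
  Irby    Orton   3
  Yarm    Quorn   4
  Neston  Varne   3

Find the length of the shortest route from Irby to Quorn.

$12

Enumerating some paths:
Irby–Tarn–Yarm–Neston–Varne–Quorn: 6+5+4+3+5 = 23
Irby–Garth–Neston–Varne–Quorn: 3+1+3+5 = 12
Irby–Tarn–Yarm–Quorn: 6+5+4 = 15
Cheapest is Irby–Garth–Neston–Varne–Quorn at $12.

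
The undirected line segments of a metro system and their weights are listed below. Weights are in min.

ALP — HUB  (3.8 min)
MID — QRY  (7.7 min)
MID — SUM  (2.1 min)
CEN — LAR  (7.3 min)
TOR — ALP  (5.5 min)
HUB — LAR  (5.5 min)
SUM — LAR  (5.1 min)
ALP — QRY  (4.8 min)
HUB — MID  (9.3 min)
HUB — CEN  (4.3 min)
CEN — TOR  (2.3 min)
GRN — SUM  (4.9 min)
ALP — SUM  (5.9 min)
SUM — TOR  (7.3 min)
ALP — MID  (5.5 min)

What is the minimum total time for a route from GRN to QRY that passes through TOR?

22.5 min

Best GRN to TOR: GRN–SUM–TOR costing 12.2
Shortest TOR→QRY: TOR–ALP–QRY = 10.3
Total via TOR: 12.2 + 10.3 = 22.5 min.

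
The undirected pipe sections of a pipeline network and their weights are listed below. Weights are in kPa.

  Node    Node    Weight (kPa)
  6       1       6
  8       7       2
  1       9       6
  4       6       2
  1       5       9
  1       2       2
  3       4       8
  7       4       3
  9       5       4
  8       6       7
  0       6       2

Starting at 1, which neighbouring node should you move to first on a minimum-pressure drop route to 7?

6

Compare a few routes:
1 - 6 - 4 - 7: 6+2+3 = 11
1 - 6 - 8 - 7: 6+7+2 = 15
Cheapest is 1 - 6 - 4 - 7 at 11 kPa.
So from 1 the first move is to 6.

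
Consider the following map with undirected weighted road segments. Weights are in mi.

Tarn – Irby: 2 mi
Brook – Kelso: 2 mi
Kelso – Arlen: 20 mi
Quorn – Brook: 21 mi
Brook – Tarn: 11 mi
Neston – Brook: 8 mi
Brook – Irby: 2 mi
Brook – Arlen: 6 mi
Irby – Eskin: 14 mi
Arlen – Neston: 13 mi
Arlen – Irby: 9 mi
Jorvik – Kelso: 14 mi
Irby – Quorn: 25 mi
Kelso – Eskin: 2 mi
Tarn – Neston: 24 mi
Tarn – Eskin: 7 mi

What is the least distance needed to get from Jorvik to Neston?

24 mi

Compare a few routes:
Jorvik - Kelso - Brook - Neston: 14+2+8 = 24
Jorvik - Kelso - Eskin - Tarn - Irby - Brook - Neston: 14+2+7+2+2+8 = 35
The minimum is 24 mi via Jorvik - Kelso - Brook - Neston.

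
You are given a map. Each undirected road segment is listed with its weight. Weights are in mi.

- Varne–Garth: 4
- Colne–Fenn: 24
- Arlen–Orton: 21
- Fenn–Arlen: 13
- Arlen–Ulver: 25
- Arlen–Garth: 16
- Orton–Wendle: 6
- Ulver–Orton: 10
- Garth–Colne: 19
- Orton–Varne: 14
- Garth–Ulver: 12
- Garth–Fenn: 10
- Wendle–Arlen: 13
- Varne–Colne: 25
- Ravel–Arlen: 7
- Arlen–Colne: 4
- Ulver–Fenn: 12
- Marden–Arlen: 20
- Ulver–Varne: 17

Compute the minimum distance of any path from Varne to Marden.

40 mi

Enumerating some paths:
Varne - Garth - Arlen - Marden: 4+16+20 = 40
Varne - Garth - Fenn - Arlen - Marden: 4+10+13+20 = 47
The minimum is 40 mi via Varne - Garth - Arlen - Marden.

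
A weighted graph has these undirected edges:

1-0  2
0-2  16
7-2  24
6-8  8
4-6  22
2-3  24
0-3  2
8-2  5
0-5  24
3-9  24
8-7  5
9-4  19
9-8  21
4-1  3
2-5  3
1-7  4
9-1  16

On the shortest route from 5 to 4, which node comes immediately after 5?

Compare a few routes:
5 → 2 → 0 → 1 → 4: 3+16+2+3 = 24
5 → 2 → 8 → 7 → 1 → 4: 3+5+5+4+3 = 20
Cheapest is 5 → 2 → 8 → 7 → 1 → 4 at 20.
So from 5 the first move is to 2.

2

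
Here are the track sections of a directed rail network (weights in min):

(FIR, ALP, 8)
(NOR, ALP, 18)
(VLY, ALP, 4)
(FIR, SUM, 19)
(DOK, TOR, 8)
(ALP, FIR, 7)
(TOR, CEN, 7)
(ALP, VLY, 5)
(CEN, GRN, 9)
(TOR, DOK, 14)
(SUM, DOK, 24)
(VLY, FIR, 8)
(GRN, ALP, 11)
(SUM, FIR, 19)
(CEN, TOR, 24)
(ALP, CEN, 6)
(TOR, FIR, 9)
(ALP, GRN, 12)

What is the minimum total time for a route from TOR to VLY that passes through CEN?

32 min

Shortest TOR→CEN: TOR → CEN = 7
Shortest CEN→VLY: CEN → GRN → ALP → VLY = 25
Total via CEN: 7 + 25 = 32 min.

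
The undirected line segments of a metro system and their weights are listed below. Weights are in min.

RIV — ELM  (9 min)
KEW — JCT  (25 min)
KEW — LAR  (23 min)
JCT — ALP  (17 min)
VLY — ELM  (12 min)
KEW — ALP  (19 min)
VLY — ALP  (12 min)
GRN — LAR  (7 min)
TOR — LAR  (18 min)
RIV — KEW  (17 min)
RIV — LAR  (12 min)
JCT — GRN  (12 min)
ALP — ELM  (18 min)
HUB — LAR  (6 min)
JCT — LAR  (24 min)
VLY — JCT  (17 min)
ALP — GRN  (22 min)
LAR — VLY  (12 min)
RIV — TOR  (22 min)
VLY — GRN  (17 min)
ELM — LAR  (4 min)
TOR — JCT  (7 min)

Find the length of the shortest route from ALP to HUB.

28 min

Compare a few routes:
ALP - VLY - LAR - HUB: 12+12+6 = 30
ALP - VLY - ELM - LAR - HUB: 12+12+4+6 = 34
ALP - ELM - LAR - HUB: 18+4+6 = 28
The minimum is 28 min via ALP - ELM - LAR - HUB.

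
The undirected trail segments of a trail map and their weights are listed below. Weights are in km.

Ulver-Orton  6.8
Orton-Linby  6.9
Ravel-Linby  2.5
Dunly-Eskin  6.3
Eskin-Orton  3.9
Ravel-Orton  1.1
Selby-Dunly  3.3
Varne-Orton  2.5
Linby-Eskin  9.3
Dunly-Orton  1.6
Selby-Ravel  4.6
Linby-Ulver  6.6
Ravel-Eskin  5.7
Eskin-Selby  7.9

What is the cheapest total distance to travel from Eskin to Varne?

Settle nodes by increasing distance from Eskin:
Eskin: 0
Orton: 3.9  (via Eskin)
Ravel: 5  (via Orton)
Dunly: 5.5  (via Orton)
Varne: 6.4  (via Orton)
Shortest route: Eskin–Orton–Varne = 6.4 km.

6.4 km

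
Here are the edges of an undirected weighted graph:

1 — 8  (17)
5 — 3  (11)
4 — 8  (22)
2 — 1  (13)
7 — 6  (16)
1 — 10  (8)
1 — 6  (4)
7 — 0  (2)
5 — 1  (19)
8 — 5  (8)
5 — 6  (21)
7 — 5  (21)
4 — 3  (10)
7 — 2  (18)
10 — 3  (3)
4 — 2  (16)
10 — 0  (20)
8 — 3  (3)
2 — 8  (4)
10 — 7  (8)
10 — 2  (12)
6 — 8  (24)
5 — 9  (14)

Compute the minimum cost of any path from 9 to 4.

Running Dijkstra from 9:
9: 0
5: 14  (via 9)
8: 22  (via 5)
3: 25  (via 5)
2: 26  (via 8)
10: 28  (via 3)
1: 33  (via 5)
4: 35  (via 3)
Shortest route: 9–5–3–4 = 35.

35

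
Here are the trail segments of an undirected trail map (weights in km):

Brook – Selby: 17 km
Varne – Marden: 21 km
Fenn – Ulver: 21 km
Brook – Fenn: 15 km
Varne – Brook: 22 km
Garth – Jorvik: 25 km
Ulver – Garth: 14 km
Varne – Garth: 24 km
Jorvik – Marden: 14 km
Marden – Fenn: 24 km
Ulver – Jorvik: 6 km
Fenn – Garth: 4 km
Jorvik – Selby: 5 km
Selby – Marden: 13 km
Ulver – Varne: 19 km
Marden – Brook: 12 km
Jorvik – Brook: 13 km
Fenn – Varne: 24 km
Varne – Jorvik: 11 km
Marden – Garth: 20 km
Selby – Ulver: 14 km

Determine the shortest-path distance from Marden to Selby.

Running Dijkstra from Marden:
Marden: 0
Brook: 12  (via Marden)
Selby: 13  (via Marden)
Shortest route: Marden → Selby = 13 km.

13 km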